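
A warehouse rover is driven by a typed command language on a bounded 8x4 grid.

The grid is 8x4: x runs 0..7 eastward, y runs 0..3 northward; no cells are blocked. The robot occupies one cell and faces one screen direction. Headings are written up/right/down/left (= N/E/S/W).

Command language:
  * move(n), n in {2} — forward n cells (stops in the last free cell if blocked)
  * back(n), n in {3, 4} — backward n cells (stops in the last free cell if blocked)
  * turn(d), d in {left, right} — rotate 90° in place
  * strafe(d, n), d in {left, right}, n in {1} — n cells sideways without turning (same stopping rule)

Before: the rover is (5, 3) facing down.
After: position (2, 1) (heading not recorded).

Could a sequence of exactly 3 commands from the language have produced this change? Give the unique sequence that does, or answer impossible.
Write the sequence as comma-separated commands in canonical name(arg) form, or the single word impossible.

move(2), turn(left), back(3)

key: order matters: swapping move(2) and back(3) lands elsewhere
start: (5, 3) facing down
step 1 (move(2)): (5, 1) facing down
step 2 (turn(left)): (5, 1) facing right
step 3 (back(3)): (2, 1) facing right
uniquely the one of 343 3-step routes that fits.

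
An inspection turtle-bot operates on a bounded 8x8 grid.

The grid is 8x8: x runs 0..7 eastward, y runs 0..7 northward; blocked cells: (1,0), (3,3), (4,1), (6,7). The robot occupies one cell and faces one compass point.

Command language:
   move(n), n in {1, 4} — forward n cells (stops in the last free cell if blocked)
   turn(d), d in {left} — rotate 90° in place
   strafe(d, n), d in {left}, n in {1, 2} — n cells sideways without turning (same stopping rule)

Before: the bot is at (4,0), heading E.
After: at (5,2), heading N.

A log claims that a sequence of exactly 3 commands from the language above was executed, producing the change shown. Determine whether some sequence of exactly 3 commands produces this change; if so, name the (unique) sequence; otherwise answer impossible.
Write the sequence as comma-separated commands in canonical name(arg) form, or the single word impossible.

move(1), strafe(left, 2), turn(left)

key: cell and facing (now N) both changed — the 3 commands mix motion and turning
t0: at (4,0), heading E
[1] after move(1): at (5,0), heading E
[2] after strafe(left, 2): at (5,2), heading E
[3] after turn(left): at (5,2), heading N
no rival 3-sequence matches.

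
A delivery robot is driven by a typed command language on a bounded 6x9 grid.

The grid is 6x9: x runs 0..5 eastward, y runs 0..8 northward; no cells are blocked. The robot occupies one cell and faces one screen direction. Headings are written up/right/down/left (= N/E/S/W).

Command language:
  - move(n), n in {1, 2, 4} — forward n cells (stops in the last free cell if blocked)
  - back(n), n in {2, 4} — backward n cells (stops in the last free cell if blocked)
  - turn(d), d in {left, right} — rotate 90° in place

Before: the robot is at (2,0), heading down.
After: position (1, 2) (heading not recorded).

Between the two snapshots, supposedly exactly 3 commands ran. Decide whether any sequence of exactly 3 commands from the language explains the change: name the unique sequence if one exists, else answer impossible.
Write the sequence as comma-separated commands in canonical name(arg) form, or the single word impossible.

back(2), turn(right), move(1)

key: running move(1) before back(2) would end elsewhere — order is forced
from: at (2,0), heading down
t=1 back(2) ⇒ at (2,2), heading down
t=2 turn(right) ⇒ at (2,2), heading left
t=3 move(1) ⇒ at (1,2), heading left
no other 3-command option fits: unique.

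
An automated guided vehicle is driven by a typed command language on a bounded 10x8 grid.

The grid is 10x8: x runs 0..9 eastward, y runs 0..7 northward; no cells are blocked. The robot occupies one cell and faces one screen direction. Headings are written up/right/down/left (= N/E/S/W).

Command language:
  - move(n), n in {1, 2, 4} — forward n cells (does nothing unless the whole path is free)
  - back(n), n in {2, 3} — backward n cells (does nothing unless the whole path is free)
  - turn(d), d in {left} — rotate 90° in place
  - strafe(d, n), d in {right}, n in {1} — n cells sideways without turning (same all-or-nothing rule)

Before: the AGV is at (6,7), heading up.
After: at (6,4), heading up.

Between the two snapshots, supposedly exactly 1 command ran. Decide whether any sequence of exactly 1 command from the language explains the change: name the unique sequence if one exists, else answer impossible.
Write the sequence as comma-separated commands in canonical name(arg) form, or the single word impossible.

back(3)

key: heading stays N — the single command does not turn
begin: at (6,7), heading up
1. back(3) → at (6,4), heading up
all 7 alternatives checked — unique.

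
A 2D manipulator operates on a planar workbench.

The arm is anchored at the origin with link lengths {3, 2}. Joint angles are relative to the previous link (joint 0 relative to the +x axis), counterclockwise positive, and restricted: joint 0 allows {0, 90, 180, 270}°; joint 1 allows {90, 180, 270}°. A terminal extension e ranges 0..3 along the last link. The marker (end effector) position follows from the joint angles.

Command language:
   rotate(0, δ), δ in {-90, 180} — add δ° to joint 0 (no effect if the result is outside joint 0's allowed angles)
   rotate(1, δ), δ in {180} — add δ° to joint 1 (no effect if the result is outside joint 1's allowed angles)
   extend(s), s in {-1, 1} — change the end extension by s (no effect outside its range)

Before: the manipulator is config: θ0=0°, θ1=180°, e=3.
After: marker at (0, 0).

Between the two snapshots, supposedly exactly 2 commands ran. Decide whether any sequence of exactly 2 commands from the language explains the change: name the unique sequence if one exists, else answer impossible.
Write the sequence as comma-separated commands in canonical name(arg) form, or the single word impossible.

extend(-1), extend(-1)

start: config: θ0=0°, θ1=180°, e=3
step 1 (extend(-1)): config: θ0=0°, θ1=180°, e=2
step 2 (extend(-1)): config: θ0=0°, θ1=180°, e=1
no rival 2-sequence matches.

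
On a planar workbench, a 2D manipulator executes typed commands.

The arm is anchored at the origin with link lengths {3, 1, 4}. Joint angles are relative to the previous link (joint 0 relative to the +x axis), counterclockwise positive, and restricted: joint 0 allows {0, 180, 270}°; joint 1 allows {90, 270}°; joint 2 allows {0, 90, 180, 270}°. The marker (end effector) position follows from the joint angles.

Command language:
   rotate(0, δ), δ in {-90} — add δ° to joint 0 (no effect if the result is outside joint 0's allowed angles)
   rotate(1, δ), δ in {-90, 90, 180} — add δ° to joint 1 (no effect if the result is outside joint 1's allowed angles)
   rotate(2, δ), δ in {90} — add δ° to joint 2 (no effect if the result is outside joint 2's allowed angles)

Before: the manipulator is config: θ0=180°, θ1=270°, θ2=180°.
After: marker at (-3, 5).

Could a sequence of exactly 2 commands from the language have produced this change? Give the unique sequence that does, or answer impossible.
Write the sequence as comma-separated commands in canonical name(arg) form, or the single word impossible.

initial: config: θ0=180°, θ1=270°, θ2=180°
1. rotate(2, 90) → config: θ0=180°, θ1=270°, θ2=270°
2. rotate(2, 90) → config: θ0=180°, θ1=270°, θ2=0°
uniquely the one of 25 2-step routes that fits.

rotate(2, 90), rotate(2, 90)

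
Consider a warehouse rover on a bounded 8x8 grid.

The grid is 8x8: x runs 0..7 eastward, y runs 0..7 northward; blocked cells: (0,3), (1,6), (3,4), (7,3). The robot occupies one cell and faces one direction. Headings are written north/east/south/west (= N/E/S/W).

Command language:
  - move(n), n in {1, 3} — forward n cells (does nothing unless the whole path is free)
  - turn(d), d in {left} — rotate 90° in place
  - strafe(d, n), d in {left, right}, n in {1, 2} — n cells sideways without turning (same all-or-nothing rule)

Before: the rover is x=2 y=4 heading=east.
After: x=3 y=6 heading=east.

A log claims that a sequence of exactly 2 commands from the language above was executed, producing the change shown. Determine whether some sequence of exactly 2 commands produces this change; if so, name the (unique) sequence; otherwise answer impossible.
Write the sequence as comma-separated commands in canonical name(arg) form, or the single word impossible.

strafe(left, 2), move(1)

key: heading stays E — no command in the sequence turns
from: x=2 y=4 heading=east
t=1 strafe(left, 2) ⇒ x=2 y=6 heading=east
t=2 move(1) ⇒ x=3 y=6 heading=east
no rival 2-sequence matches.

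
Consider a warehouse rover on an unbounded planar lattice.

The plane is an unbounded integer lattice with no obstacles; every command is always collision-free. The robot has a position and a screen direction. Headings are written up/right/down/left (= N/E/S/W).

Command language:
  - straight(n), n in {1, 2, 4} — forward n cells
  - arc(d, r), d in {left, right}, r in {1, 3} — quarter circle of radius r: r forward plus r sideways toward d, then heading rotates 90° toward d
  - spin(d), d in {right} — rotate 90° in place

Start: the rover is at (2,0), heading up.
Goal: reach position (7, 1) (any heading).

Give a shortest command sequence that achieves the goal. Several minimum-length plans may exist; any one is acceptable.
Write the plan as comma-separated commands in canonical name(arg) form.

initial: at (2,0), heading up
1. arc(right, 1) → at (3,1), heading right
2. straight(4) → at (7,1), heading right
minimal: 2 command(s), checked below 2.

arc(right, 1), straight(4)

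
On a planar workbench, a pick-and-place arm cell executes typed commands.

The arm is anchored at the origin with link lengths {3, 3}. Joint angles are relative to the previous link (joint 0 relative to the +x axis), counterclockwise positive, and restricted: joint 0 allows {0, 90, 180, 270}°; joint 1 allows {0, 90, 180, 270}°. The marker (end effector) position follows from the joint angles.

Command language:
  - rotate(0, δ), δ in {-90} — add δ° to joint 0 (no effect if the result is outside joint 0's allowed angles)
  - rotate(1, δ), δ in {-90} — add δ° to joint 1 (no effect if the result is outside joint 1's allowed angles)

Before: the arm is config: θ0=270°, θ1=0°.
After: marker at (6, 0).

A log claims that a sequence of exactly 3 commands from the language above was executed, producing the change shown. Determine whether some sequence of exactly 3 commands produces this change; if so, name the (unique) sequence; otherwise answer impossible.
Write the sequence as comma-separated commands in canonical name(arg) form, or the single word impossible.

rotate(0, -90), rotate(0, -90), rotate(0, -90)

t0: config: θ0=270°, θ1=0°
step 1 (rotate(0, -90)): config: θ0=180°, θ1=0°
step 2 (rotate(0, -90)): config: θ0=90°, θ1=0°
step 3 (rotate(0, -90)): config: θ0=0°, θ1=0°
all 8 alternatives checked — unique.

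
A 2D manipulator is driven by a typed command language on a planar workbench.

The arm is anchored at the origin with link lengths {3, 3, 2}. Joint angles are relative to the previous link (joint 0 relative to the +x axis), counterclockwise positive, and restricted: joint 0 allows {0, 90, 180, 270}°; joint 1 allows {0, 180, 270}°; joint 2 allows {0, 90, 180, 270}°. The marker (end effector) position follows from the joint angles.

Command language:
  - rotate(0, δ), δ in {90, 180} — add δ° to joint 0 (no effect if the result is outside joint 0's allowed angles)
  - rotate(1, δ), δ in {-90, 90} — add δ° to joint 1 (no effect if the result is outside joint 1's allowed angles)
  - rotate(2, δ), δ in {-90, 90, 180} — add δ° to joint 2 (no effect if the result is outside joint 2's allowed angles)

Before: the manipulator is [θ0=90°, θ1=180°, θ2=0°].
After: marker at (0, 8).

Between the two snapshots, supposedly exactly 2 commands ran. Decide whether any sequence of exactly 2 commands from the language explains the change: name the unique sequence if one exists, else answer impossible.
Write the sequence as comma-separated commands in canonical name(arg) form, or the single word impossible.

begin: [θ0=90°, θ1=180°, θ2=0°]
1. rotate(1, 90) → [θ0=90°, θ1=270°, θ2=0°]
2. rotate(1, 90) → [θ0=90°, θ1=0°, θ2=0°]
no rival 2-sequence matches.

rotate(1, 90), rotate(1, 90)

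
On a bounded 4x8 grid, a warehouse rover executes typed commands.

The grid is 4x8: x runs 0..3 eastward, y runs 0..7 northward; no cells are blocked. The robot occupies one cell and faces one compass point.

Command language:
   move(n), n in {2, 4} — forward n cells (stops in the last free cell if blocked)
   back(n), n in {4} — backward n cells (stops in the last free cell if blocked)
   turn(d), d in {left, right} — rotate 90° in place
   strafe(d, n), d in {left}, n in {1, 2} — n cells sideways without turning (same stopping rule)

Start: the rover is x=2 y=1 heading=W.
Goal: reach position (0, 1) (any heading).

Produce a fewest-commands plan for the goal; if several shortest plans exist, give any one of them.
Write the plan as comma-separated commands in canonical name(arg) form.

t0: x=2 y=1 heading=W
t=1 move(4) ⇒ x=0 y=1 heading=W
nothing shorter than 1 reaches the goal.

move(4)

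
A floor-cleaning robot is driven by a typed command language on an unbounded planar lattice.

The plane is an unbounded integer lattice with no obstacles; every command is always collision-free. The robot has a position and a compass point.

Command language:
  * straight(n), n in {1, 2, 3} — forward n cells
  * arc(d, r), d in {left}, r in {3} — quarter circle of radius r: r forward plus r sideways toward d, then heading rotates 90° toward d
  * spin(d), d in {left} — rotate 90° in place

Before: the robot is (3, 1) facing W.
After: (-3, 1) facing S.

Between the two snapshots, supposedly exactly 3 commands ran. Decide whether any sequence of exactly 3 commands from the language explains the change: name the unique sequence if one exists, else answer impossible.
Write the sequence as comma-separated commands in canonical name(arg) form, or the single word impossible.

straight(3), straight(3), spin(left)

key: position moved to (-3,1) AND the heading swung to S — translation plus rotation needed
initial: (3, 1) facing W
t=1 straight(3) ⇒ (0, 1) facing W
t=2 straight(3) ⇒ (-3, 1) facing W
t=3 spin(left) ⇒ (-3, 1) facing S
no other 3-command option fits: unique.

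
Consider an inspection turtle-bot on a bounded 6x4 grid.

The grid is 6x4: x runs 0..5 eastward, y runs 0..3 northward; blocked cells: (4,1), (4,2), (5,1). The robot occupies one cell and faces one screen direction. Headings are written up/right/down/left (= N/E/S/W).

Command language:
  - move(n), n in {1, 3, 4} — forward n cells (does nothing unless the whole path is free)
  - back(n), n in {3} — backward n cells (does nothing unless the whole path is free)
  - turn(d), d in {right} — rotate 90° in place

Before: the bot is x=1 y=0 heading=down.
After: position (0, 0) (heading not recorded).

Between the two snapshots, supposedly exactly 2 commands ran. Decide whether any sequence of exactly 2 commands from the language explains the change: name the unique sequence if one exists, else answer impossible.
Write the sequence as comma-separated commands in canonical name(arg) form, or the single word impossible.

turn(right), move(1)

key: order matters: swapping turn(right) and move(1) lands elsewhere
start: x=1 y=0 heading=down
[1] after turn(right): x=1 y=0 heading=left
[2] after move(1): x=0 y=0 heading=left
uniquely the one of 25 2-step routes that fits.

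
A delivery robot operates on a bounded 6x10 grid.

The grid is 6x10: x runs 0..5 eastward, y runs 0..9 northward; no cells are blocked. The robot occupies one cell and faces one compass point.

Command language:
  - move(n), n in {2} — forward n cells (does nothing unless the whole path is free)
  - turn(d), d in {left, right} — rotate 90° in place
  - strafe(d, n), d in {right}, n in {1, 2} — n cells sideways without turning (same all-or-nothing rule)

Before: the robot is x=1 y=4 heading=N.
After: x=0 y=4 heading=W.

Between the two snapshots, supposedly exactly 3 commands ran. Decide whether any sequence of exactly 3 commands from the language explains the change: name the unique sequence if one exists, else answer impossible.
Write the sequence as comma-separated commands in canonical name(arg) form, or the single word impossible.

strafe(right, 1), turn(left), move(2)

key: position moved to (0,4) AND the heading swung to W — translation plus rotation needed
from: x=1 y=4 heading=N
1. strafe(right, 1) → x=2 y=4 heading=N
2. turn(left) → x=2 y=4 heading=W
3. move(2) → x=0 y=4 heading=W
all 125 alternatives checked — unique.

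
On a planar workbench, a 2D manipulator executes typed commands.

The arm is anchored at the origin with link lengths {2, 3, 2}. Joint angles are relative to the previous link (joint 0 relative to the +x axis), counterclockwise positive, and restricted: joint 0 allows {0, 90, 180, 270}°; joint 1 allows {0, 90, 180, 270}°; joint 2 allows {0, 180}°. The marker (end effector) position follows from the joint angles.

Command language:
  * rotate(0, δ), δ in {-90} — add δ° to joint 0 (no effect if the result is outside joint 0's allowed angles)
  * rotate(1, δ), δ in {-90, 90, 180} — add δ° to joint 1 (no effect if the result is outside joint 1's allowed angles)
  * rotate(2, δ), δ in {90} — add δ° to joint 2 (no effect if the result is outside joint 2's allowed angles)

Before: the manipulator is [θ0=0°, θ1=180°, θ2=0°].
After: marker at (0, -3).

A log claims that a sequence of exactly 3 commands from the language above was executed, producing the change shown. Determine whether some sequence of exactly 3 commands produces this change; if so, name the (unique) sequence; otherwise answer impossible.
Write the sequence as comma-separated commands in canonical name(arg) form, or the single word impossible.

rotate(0, -90), rotate(0, -90), rotate(0, -90)

from: [θ0=0°, θ1=180°, θ2=0°]
step 1 (rotate(0, -90)): [θ0=270°, θ1=180°, θ2=0°]
step 2 (rotate(0, -90)): [θ0=180°, θ1=180°, θ2=0°]
step 3 (rotate(0, -90)): [θ0=90°, θ1=180°, θ2=0°]
uniquely the one of 125 3-step routes that fits.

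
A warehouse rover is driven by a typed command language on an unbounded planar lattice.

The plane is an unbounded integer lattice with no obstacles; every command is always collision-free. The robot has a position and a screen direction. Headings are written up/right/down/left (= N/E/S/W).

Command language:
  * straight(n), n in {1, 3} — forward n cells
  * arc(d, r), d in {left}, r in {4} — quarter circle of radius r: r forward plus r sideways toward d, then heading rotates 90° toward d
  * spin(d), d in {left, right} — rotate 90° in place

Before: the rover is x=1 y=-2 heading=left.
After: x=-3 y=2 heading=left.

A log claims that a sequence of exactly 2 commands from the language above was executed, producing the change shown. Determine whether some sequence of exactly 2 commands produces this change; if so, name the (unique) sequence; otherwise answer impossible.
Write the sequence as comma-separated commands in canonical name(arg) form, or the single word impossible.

spin(right), arc(left, 4)

key: running arc(left, 4) before spin(right) would end elsewhere — order is forced
start: x=1 y=-2 heading=left
[1] after spin(right): x=1 y=-2 heading=up
[2] after arc(left, 4): x=-3 y=2 heading=left
uniquely the one of 25 2-step routes that fits.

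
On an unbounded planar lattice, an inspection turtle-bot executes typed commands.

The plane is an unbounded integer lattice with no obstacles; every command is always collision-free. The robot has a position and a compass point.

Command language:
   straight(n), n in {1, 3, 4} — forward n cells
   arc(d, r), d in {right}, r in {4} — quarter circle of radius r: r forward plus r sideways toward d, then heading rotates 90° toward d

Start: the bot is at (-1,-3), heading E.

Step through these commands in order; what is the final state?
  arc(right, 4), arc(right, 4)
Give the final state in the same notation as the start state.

from: at (-1,-3), heading E
1. arc(right, 4) → at (3,-7), heading S
2. arc(right, 4) → at (-1,-11), heading W

at (-1,-11), heading W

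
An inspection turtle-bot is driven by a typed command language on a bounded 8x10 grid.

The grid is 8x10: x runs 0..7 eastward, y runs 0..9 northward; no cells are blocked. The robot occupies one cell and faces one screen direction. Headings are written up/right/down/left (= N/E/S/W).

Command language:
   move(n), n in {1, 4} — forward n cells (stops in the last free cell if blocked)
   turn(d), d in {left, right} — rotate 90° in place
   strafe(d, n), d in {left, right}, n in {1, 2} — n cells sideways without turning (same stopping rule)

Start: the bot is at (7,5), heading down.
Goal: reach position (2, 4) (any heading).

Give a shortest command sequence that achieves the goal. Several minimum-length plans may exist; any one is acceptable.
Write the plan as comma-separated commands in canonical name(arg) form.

t0: at (7,5), heading down
t=1 move(1) ⇒ at (7,4), heading down
t=2 strafe(right, 2) ⇒ at (5,4), heading down
t=3 strafe(right, 2) ⇒ at (3,4), heading down
t=4 strafe(right, 1) ⇒ at (2,4), heading down
shorter routes all fall short; 4 is best.

move(1), strafe(right, 2), strafe(right, 2), strafe(right, 1)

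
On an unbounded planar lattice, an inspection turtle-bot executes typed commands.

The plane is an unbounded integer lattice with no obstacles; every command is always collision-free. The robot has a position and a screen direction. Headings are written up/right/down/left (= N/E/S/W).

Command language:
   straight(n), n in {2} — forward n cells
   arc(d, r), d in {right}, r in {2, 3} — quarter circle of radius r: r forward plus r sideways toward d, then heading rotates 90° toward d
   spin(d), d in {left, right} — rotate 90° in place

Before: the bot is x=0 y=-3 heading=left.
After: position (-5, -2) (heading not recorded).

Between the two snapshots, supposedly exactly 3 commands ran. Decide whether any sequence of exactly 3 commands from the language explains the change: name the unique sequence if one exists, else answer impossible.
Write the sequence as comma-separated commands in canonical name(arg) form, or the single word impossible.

key: order matters: swapping spin(left) and arc(right, 3) lands elsewhere
begin: x=0 y=-3 heading=left
step 1 (spin(left)): x=0 y=-3 heading=down
step 2 (arc(right, 2)): x=-2 y=-5 heading=left
step 3 (arc(right, 3)): x=-5 y=-2 heading=up
no rival 3-sequence matches.

spin(left), arc(right, 2), arc(right, 3)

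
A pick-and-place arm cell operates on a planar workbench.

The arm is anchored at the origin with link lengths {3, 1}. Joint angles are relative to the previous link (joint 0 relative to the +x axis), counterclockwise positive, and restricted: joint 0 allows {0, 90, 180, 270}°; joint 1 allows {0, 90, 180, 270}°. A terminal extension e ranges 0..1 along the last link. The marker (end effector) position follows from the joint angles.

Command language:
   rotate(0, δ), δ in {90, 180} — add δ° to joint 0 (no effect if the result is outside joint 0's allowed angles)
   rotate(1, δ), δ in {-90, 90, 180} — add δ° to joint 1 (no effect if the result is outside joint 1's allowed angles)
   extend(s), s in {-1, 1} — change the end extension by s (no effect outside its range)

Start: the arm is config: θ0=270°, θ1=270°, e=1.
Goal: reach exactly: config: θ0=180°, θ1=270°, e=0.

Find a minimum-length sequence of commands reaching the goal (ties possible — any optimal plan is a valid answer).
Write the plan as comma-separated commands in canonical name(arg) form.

start: config: θ0=270°, θ1=270°, e=1
1. extend(-1) → config: θ0=270°, θ1=270°, e=0
2. rotate(0, 90) → config: θ0=0°, θ1=270°, e=0
3. rotate(0, 180) → config: θ0=180°, θ1=270°, e=0
shorter routes all fall short; 3 is best.

extend(-1), rotate(0, 90), rotate(0, 180)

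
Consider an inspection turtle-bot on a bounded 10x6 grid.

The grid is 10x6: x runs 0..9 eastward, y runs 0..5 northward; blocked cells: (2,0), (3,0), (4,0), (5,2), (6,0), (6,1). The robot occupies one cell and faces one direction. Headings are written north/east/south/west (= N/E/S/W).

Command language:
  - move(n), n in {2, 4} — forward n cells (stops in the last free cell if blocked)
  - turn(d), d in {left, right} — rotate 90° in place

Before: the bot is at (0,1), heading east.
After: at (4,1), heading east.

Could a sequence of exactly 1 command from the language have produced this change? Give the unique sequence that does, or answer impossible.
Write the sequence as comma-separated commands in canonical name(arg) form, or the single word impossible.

move(4)

key: heading stays E — the single command does not turn
t0: at (0,1), heading east
step 1 (move(4)): at (4,1), heading east
all 4 alternatives checked — unique.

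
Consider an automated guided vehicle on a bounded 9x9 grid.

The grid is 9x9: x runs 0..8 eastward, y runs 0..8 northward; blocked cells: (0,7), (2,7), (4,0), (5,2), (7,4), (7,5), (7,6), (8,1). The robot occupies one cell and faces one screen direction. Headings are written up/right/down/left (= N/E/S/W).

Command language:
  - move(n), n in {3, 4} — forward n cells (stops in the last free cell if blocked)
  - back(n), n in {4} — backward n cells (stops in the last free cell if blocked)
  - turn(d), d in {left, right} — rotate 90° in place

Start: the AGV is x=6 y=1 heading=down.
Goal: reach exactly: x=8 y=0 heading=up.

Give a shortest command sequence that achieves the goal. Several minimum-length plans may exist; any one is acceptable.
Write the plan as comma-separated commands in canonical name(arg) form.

move(4), turn(left), move(4), turn(left)

initial: x=6 y=1 heading=down
[1] after move(4): x=6 y=0 heading=down
[2] after turn(left): x=6 y=0 heading=right
[3] after move(4): x=8 y=0 heading=right
[4] after turn(left): x=8 y=0 heading=up
shorter routes all fall short; 4 is best.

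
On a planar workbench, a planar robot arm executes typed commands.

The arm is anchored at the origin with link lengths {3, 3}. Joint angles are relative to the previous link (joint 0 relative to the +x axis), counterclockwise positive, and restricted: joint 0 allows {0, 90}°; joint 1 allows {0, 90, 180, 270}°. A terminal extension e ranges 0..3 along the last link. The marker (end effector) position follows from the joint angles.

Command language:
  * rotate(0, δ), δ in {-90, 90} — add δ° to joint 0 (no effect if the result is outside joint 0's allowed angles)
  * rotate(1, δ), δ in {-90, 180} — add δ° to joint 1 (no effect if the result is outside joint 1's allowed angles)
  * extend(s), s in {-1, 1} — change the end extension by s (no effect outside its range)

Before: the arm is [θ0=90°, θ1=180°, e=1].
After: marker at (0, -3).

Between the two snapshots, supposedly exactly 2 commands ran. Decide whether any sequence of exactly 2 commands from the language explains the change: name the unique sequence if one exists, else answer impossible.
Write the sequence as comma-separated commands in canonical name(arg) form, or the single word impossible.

t0: [θ0=90°, θ1=180°, e=1]
t=1 extend(1) ⇒ [θ0=90°, θ1=180°, e=2]
t=2 extend(1) ⇒ [θ0=90°, θ1=180°, e=3]
no rival 2-sequence matches.

extend(1), extend(1)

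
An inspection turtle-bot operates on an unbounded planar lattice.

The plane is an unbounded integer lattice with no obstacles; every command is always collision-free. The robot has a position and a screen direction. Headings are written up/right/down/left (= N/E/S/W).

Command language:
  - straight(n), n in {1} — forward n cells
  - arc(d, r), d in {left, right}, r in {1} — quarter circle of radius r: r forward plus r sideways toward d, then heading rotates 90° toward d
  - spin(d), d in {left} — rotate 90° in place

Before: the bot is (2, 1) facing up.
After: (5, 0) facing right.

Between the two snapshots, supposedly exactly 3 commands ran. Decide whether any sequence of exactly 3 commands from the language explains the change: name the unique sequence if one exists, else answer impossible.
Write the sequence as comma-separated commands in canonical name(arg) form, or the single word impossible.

arc(right, 1), arc(right, 1), arc(left, 1)

key: position moved to (5,0) AND the heading swung to E — translation plus rotation needed
t0: (2, 1) facing up
t=1 arc(right, 1) ⇒ (3, 2) facing right
t=2 arc(right, 1) ⇒ (4, 1) facing down
t=3 arc(left, 1) ⇒ (5, 0) facing right
all 64 alternatives checked — unique.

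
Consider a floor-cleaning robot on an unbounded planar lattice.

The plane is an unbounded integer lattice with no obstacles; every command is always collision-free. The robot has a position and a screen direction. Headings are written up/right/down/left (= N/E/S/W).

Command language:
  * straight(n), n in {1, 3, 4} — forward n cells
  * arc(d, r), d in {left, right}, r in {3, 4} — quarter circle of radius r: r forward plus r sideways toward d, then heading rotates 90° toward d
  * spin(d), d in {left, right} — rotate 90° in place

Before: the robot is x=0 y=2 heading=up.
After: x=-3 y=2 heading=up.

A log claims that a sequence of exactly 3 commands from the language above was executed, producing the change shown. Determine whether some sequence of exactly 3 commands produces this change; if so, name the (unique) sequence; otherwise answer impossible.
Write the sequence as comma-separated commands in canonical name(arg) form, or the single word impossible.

spin(left), straight(3), spin(right)

key: running spin(right) before spin(left) would end elsewhere — order is forced
initial: x=0 y=2 heading=up
step 1 (spin(left)): x=0 y=2 heading=left
step 2 (straight(3)): x=-3 y=2 heading=left
step 3 (spin(right)): x=-3 y=2 heading=up
no rival 3-sequence matches.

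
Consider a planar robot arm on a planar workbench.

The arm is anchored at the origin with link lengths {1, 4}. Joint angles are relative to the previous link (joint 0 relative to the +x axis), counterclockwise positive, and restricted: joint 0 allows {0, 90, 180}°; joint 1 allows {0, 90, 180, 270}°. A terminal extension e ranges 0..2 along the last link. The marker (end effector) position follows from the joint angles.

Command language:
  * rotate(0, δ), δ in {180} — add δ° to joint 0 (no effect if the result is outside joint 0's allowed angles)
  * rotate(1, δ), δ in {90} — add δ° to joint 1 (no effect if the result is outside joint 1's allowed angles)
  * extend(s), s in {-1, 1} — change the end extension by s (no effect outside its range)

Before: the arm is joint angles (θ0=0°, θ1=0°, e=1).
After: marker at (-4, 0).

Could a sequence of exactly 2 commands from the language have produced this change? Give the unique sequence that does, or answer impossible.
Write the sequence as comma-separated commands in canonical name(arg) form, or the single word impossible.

rotate(1, 90), rotate(1, 90)

t0: joint angles (θ0=0°, θ1=0°, e=1)
[1] after rotate(1, 90): joint angles (θ0=0°, θ1=90°, e=1)
[2] after rotate(1, 90): joint angles (θ0=0°, θ1=180°, e=1)
all 16 alternatives checked — unique.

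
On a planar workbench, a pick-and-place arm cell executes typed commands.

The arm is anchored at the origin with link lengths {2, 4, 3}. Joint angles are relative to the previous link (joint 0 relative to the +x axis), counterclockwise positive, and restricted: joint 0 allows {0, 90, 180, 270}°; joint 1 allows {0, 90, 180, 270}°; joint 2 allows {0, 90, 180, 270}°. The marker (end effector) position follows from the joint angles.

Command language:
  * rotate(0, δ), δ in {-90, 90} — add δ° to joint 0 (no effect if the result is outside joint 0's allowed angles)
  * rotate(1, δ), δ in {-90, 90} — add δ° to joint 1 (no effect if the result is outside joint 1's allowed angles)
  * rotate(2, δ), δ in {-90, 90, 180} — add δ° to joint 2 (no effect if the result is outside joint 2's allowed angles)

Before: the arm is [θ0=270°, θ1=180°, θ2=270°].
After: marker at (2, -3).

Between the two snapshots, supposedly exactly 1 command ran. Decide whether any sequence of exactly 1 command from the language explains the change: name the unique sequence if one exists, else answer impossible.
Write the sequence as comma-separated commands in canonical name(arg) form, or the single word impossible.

rotate(0, -90)

from: [θ0=270°, θ1=180°, θ2=270°]
[1] after rotate(0, -90): [θ0=180°, θ1=180°, θ2=270°]
uniquely the one of 7 1-step routes that fits.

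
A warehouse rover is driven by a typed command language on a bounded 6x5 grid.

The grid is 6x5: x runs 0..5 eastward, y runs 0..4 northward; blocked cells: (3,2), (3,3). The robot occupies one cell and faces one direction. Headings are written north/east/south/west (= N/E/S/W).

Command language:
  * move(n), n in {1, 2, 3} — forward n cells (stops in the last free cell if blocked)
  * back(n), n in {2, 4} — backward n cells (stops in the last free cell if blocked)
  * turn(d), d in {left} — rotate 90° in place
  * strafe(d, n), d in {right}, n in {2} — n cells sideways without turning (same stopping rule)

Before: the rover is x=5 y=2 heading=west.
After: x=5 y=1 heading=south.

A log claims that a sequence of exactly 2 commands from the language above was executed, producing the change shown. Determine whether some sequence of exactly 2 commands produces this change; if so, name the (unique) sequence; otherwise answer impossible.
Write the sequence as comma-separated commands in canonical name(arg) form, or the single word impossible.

key: running move(1) before turn(left) would end elsewhere — order is forced
t0: x=5 y=2 heading=west
[1] after turn(left): x=5 y=2 heading=south
[2] after move(1): x=5 y=1 heading=south
all 49 alternatives checked — unique.

turn(left), move(1)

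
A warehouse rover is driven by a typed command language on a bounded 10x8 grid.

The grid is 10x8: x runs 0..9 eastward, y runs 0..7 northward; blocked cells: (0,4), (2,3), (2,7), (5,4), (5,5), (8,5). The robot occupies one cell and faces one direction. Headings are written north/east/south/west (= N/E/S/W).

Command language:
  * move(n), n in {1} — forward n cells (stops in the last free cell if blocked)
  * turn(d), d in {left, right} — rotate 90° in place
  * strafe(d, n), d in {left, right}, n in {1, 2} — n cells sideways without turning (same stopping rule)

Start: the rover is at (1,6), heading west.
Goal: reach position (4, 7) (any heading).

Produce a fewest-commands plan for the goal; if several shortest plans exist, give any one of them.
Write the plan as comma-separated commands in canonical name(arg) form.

turn(right), strafe(right, 1), strafe(right, 2), move(1)

from: at (1,6), heading west
1. turn(right) → at (1,6), heading north
2. strafe(right, 1) → at (2,6), heading north
3. strafe(right, 2) → at (4,6), heading north
4. move(1) → at (4,7), heading north
shorter routes all fall short; 4 is best.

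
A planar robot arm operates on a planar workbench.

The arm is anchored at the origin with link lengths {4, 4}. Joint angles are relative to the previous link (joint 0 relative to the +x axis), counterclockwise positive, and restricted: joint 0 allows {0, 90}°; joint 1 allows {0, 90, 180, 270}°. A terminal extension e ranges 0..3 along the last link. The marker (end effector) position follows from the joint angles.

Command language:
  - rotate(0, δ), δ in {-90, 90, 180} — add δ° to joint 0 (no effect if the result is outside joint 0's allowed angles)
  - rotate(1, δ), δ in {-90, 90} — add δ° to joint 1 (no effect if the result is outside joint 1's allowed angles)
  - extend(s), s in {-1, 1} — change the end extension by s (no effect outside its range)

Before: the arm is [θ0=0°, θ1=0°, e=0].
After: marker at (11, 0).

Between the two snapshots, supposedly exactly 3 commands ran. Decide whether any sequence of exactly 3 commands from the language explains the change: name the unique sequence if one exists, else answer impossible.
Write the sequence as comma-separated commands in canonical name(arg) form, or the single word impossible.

initial: [θ0=0°, θ1=0°, e=0]
t=1 extend(1) ⇒ [θ0=0°, θ1=0°, e=1]
t=2 extend(1) ⇒ [θ0=0°, θ1=0°, e=2]
t=3 extend(1) ⇒ [θ0=0°, θ1=0°, e=3]
uniquely the one of 343 3-step routes that fits.

extend(1), extend(1), extend(1)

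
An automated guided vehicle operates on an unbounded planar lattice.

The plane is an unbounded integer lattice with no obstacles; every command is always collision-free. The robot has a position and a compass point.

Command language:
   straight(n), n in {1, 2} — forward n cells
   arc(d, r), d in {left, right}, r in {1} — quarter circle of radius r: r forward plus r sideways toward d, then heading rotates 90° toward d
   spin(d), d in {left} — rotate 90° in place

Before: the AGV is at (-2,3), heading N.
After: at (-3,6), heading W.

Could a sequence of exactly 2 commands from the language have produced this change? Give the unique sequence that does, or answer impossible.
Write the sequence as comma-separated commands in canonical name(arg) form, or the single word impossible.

key: running arc(left, 1) before straight(2) would end elsewhere — order is forced
t0: at (-2,3), heading N
step 1 (straight(2)): at (-2,5), heading N
step 2 (arc(left, 1)): at (-3,6), heading W
no other 2-command option fits: unique.

straight(2), arc(left, 1)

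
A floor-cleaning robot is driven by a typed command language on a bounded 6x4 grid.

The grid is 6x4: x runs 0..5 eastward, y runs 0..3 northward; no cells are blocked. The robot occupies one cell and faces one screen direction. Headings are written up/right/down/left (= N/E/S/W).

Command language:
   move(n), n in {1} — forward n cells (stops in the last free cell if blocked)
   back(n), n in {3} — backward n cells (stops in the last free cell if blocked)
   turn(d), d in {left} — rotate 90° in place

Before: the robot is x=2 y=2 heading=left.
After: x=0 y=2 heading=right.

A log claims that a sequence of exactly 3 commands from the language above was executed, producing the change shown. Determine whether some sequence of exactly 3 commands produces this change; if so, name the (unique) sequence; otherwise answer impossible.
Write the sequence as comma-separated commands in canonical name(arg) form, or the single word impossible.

turn(left), turn(left), back(3)

key: running back(3) before turn(left) would end elsewhere — order is forced
initial: x=2 y=2 heading=left
step 1 (turn(left)): x=2 y=2 heading=down
step 2 (turn(left)): x=2 y=2 heading=right
step 3 (back(3)): x=0 y=2 heading=right
uniquely the one of 27 3-step routes that fits.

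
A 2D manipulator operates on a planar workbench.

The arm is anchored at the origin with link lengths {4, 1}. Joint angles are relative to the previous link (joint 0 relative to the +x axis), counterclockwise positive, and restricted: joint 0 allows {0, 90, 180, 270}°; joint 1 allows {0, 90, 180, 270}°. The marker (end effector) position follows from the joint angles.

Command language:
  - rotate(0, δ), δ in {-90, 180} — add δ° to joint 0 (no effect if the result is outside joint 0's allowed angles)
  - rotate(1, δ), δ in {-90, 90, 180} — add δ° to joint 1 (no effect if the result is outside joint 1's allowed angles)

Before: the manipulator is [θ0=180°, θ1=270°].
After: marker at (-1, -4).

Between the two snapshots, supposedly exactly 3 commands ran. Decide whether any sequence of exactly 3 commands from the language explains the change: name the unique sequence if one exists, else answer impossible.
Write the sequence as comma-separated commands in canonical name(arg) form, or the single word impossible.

begin: [θ0=180°, θ1=270°]
step 1 (rotate(0, -90)): [θ0=90°, θ1=270°]
step 2 (rotate(0, -90)): [θ0=0°, θ1=270°]
step 3 (rotate(0, -90)): [θ0=270°, θ1=270°]
all 125 alternatives checked — unique.

rotate(0, -90), rotate(0, -90), rotate(0, -90)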